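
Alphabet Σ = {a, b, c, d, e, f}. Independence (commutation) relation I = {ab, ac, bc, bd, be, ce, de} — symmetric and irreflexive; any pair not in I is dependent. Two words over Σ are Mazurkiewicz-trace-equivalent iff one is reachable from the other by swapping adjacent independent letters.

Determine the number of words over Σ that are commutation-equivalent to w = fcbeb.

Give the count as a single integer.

12

0(f) covers ∅
1(c) covers 0:f
2(b) covers 0:f
3(e) covers 0:f
4(b) covers 2:b
floor of heap: 0:f
completions by unplaced set U, small U first (add the entries for U minus each lowest piece of U):
  |U|=1: {1}:1  {3}:1  {4}:1
  |U|=2: {1,3}:2  {1,4}:2  {2,4}:1  {3,4}:2
  |U|=3: {1,2,4}:3  {1,3,4}:6  {2,3,4}:3
  start at 0(f): 12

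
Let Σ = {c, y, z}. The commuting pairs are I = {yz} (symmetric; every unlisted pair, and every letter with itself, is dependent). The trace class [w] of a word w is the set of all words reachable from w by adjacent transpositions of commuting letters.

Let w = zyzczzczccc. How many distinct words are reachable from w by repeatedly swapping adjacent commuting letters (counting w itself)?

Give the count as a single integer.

0(z) covers ∅
1(y) covers ∅
2(z) covers 0:z
3(c) covers 1:y, 2:z
4(z) covers 3:c
5(z) covers 4:z
6(c) covers 5:z
7(z) covers 6:c
8(c) covers 7:z
9(c) covers 8:c
10(c) covers 9:c
floor of heap: 0:z, 1:y
completions by unplaced set U, small U first (add the entries for U minus each lowest piece of U):
  |U|=1: {10}:1
  |U|=2: {9,10}:1
  |U|=3: {8,9,10}:1
  |U|=4: {7,8,9,10}:1
  |U|=5: {6,7,8,9,10}:1
  |U|=6: {5,6,7,8,9,10}:1
  |U|=7: {4,5,6,7,8,9,10}:1
  |U|=8: {3,4,5,6,7,8,9,10}:1
  |U|=9: {1,3,4,5,6,7,8,9,10}:1  {2,3,4,5,6,7,8,9,10}:1
  start at 0(z): 2
  start at 1(y): 1
sum over floor = 3

3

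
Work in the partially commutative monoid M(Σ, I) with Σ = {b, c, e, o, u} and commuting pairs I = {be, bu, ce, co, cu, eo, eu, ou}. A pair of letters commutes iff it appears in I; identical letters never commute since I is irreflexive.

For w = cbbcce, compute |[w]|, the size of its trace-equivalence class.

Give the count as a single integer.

6

piece 0:c — minimal
piece 1:b rests on {0:c}
piece 2:b rests on {1:b}
piece 3:c rests on {2:b}
piece 4:c rests on {3:c}
piece 5:e — minimal
minimal pieces: {0:c, 5:e}
ways to finish when only these pieces remain (= sum over removing one remaining piece with nothing left below it):
  1 left: {4}→1  {5}→1
  2 left: {3,4}→1  {4,5}→2
  3 left: {2,3,4}→1  {3,4,5}→3
  4 left: {1,2,3,4}→1  {2,3,4,5}→4
  placing 0:c first → 5 extensions
  placing 5:e first → 1 extensions
total linear extensions = 6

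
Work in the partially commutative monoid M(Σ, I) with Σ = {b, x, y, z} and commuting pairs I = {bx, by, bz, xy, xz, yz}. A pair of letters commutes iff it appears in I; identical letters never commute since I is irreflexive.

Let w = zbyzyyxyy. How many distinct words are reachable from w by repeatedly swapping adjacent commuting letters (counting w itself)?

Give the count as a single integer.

drop 0:z onto floor
drop 1:b onto floor
drop 2:y onto floor
drop 3:z onto {0:z}
drop 4:y onto {2:y}
drop 5:y onto {4:y}
drop 6:x onto floor
drop 7:y onto {5:y}
drop 8:y onto {7:y}
ground layer = {0:z, 1:b, 2:y, 6:x}
drop-orders for the pieces not yet dropped (sum over which currently-grounded one goes next):
  1 to go: {1} 1  {3} 1  {6} 1  {8} 1
  2 to go: {0,3} 1  {1,3} 2  {1,6} 2  {1,8} 2  {3,6} 2  {3,8} 2  {6,8} 2  {7,8} 1
  3 to go: {0,1,3} 3  {0,3,6} 3  {0,3,8} 3  {1,3,6} 6  {1,3,8} 6  {1,6,8} 6  {1,7,8} 3  {3,6,8} 6  {3,7,8} 3  {5,7,8} 1  {6,7,8} 3
  4 to go: {0,1,3,6} 12  {0,1,3,8} 12  {0,3,6,8} 12  {0,3,7,8} 6  {1,3,6,8} 24  {1,3,7,8} 12  {1,5,7,8} 4  {1,6,7,8} 12  {3,5,7,8} 4  {3,6,7,8} 12  {4,5,7,8} 1  {5,6,7,8} 4
  5 to go: {0,1,3,6,8} 60  {0,1,3,7,8} 30  {0,3,5,7,8} 10  {0,3,6,7,8} 30  {1,3,5,7,8} 20  {1,3,6,7,8} 60  {1,4,5,7,8} 5  {1,5,6,7,8} 20  {2,4,5,7,8} 1  {3,4,5,7,8} 5  {3,5,6,7,8} 20  {4,5,6,7,8} 5
  6 to go: {0,1,3,5,7,8} 60  {0,1,3,6,7,8} 180  {0,3,4,5,7,8} 15  {0,3,5,6,7,8} 60  {1,2,4,5,7,8} 6  {1,3,4,5,7,8} 30  {1,3,5,6,7,8} 120  {1,4,5,6,7,8} 30  {2,3,4,5,7,8} 6  {2,4,5,6,7,8} 6  {3,4,5,6,7,8} 30
  7 to go: {0,1,3,4,5,7,8} 105  {0,1,3,5,6,7,8} 420  {0,2,3,4,5,7,8} 21  {0,3,4,5,6,7,8} 105  {1,2,3,4,5,7,8} 42  {1,2,4,5,6,7,8} 42  {1,3,4,5,6,7,8} 210  {2,3,4,5,6,7,8} 42
  if 0:z drops first: 336 orders
  if 1:b drops first: 168 orders
  if 2:y drops first: 840 orders
  if 6:x drops first: 168 orders
heap linearizations: 1512

1512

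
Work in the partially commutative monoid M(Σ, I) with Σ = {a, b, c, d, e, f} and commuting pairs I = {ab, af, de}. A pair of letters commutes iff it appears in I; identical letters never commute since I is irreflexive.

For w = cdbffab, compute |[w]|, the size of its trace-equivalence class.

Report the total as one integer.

5

0(c) covers ∅
1(d) covers 0:c
2(b) covers 1:d
3(f) covers 2:b
4(f) covers 3:f
5(a) covers 1:d
6(b) covers 4:f
floor of heap: 0:c
completions by unplaced set U, small U first (add the entries for U minus each lowest piece of U):
  |U|=1: {5}:1  {6}:1
  |U|=2: {4,6}:1  {5,6}:2
  |U|=3: {3,4,6}:1  {4,5,6}:3
  |U|=4: {2,3,4,6}:1  {3,4,5,6}:4
  |U|=5: {2,3,4,5,6}:5
  start at 0(c): 5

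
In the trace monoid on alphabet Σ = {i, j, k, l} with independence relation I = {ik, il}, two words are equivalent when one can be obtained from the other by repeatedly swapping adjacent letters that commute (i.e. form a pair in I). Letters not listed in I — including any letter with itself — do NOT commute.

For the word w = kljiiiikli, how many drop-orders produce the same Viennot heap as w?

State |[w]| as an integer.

21

piece 0:k — minimal
piece 1:l rests on {0:k}
piece 2:j rests on {1:l}
piece 3:i rests on {2:j}
piece 4:i rests on {3:i}
piece 5:i rests on {4:i}
piece 6:i rests on {5:i}
piece 7:k rests on {2:j}
piece 8:l rests on {7:k}
piece 9:i rests on {6:i}
minimal pieces: {0:k}
ways to finish when only these pieces remain (= sum over removing one remaining piece with nothing left below it):
  1 left: {8}→1  {9}→1
  2 left: {6,9}→1  {7,8}→1  {8,9}→2
  3 left: {5,6,9}→1  {6,8,9}→3  {7,8,9}→3
  4 left: {4,5,6,9}→1  {5,6,8,9}→4  {6,7,8,9}→6
  5 left: {3,4,5,6,9}→1  {4,5,6,8,9}→5  {5,6,7,8,9}→10
  6 left: {3,4,5,6,8,9}→6  {4,5,6,7,8,9}→15
  7 left: {3,4,5,6,7,8,9}→21
  8 left: {2,3,4,5,6,7,8,9}→21
  placing 0:k first → 21 extensions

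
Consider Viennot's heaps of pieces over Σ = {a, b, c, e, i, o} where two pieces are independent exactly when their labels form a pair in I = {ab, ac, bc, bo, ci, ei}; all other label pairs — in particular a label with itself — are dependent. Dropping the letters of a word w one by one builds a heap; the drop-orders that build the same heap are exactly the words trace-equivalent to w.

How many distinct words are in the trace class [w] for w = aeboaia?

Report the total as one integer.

#0=a has no predecessor
#1=e depends on [0:a]
#2=b depends on [1:e]
#3=o depends on [1:e]
#4=a depends on [3:o]
#5=i depends on [2:b, 4:a]
#6=a depends on [5:i]
sources: [0:a]
N(rest) = Σ N(rest − s) over sources s of rest; N(one piece) = 1:
  size 1 → [6]=1
  size 2 → [5,6]=1
  size 3 → [2,5,6]=1  [4,5,6]=1
  size 4 → [2,4,5,6]=2  [3,4,5,6]=1
  size 5 → [2,3,4,5,6]=3
  first=0(a) contributes 3

3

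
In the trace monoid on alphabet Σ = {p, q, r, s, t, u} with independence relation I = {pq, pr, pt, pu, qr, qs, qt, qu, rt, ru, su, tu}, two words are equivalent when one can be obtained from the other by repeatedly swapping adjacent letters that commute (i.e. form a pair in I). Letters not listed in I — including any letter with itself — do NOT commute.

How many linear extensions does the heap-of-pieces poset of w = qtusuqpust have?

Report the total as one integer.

2520

drop 0:q onto floor
drop 1:t onto floor
drop 2:u onto floor
drop 3:s onto {1:t}
drop 4:u onto {2:u}
drop 5:q onto {0:q}
drop 6:p onto {3:s}
drop 7:u onto {4:u}
drop 8:s onto {6:p}
drop 9:t onto {8:s}
ground layer = {0:q, 1:t, 2:u}
drop-orders for the pieces not yet dropped (sum over which currently-grounded one goes next):
  1 to go: {5} 1  {7} 1  {9} 1
  2 to go: {0,5} 1  {4,7} 1  {5,7} 2  {5,9} 2  {7,9} 2  {8,9} 1
  3 to go: {0,5,7} 3  {0,5,9} 3  {2,4,7} 1  {4,5,7} 3  {4,7,9} 3  {5,7,9} 6  {5,8,9} 3  {6,8,9} 1  {7,8,9} 3
  4 to go: {0,4,5,7} 6  {0,5,7,9} 12  {0,5,8,9} 6  {2,4,5,7} 4  {2,4,7,9} 4  {3,6,8,9} 1  {4,5,7,9} 12  {4,7,8,9} 6  {5,6,8,9} 4  {5,7,8,9} 12  {6,7,8,9} 4
  5 to go: {0,2,4,5,7} 10  {0,4,5,7,9} 30  {0,5,6,8,9} 10  {0,5,7,8,9} 30  {1,3,6,8,9} 1  {2,4,5,7,9} 20  {2,4,7,8,9} 10  {3,5,6,8,9} 5  {3,6,7,8,9} 5  {4,5,7,8,9} 30  {4,6,7,8,9} 10  {5,6,7,8,9} 20
  6 to go: {0,2,4,5,7,9} 60  {0,3,5,6,8,9} 15  {0,4,5,7,8,9} 90  {0,5,6,7,8,9} 60  {1,3,5,6,8,9} 6  {1,3,6,7,8,9} 6  {2,4,5,7,8,9} 60  {2,4,6,7,8,9} 20  {3,4,6,7,8,9} 15  {3,5,6,7,8,9} 30  {4,5,6,7,8,9} 60
  7 to go: {0,1,3,5,6,8,9} 21  {0,2,4,5,7,8,9} 210  {0,3,5,6,7,8,9} 105  {0,4,5,6,7,8,9} 210  {1,3,4,6,7,8,9} 21  {1,3,5,6,7,8,9} 42  {2,3,4,6,7,8,9} 35  {2,4,5,6,7,8,9} 140  {3,4,5,6,7,8,9} 105
  8 to go: {0,1,3,5,6,7,8,9} 168  {0,2,4,5,6,7,8,9} 560  {0,3,4,5,6,7,8,9} 420  {1,2,3,4,6,7,8,9} 56  {1,3,4,5,6,7,8,9} 168  {2,3,4,5,6,7,8,9} 280
  if 0:q drops first: 504 orders
  if 1:t drops first: 1260 orders
  if 2:u drops first: 756 orders
heap linearizations: 2520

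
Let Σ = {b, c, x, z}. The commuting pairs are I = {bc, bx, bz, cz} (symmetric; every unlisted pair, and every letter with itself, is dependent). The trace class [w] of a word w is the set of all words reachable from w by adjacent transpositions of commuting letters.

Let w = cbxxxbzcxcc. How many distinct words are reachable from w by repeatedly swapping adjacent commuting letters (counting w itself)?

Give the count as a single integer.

0(c) covers ∅
1(b) covers ∅
2(x) covers 0:c
3(x) covers 2:x
4(x) covers 3:x
5(b) covers 1:b
6(z) covers 4:x
7(c) covers 4:x
8(x) covers 6:z, 7:c
9(c) covers 8:x
10(c) covers 9:c
floor of heap: 0:c, 1:b
completions by unplaced set U, small U first (add the entries for U minus each lowest piece of U):
  |U|=1: {5}:1  {10}:1
  |U|=2: {1,5}:1  {5,10}:2  {9,10}:1
  |U|=3: {1,5,10}:3  {5,9,10}:3  {8,9,10}:1
  |U|=4: {1,5,9,10}:6  {5,8,9,10}:4  {6,8,9,10}:1  {7,8,9,10}:1
  |U|=5: {1,5,8,9,10}:10  {5,6,8,9,10}:5  {5,7,8,9,10}:5  {6,7,8,9,10}:2
  |U|=6: {1,5,6,8,9,10}:15  {1,5,7,8,9,10}:15  {4,6,7,8,9,10}:2  {5,6,7,8,9,10}:12
  |U|=7: {1,5,6,7,8,9,10}:42  {3,4,6,7,8,9,10}:2  {4,5,6,7,8,9,10}:14
  |U|=8: {1,4,5,6,7,8,9,10}:56  {2,3,4,6,7,8,9,10}:2  {3,4,5,6,7,8,9,10}:16
  |U|=9: {0,2,3,4,6,7,8,9,10}:2  {1,3,4,5,6,7,8,9,10}:72  {2,3,4,5,6,7,8,9,10}:18
  start at 0(c): 90
  start at 1(b): 20
sum over floor = 110

110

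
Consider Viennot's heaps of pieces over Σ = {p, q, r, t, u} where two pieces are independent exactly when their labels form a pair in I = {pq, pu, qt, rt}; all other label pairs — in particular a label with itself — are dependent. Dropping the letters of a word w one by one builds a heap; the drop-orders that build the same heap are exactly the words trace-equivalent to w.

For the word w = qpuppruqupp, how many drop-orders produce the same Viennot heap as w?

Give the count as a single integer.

drop 0:q onto floor
drop 1:p onto floor
drop 2:u onto {0:q}
drop 3:p onto {1:p}
drop 4:p onto {3:p}
drop 5:r onto {2:u, 4:p}
drop 6:u onto {5:r}
drop 7:q onto {6:u}
drop 8:u onto {7:q}
drop 9:p onto {5:r}
drop 10:p onto {9:p}
ground layer = {0:q, 1:p}
drop-orders for the pieces not yet dropped (sum over which currently-grounded one goes next):
  1 to go: {8} 1  {10} 1
  2 to go: {7,8} 1  {8,10} 2  {9,10} 1
  3 to go: {6,7,8} 1  {7,8,10} 3  {8,9,10} 3
  4 to go: {6,7,8,10} 4  {7,8,9,10} 6
  5 to go: {6,7,8,9,10} 10
  6 to go: {5,6,7,8,9,10} 10
  7 to go: {2,5,6,7,8,9,10} 10  {4,5,6,7,8,9,10} 10
  8 to go: {0,2,5,6,7,8,9,10} 10  {2,4,5,6,7,8,9,10} 20  {3,4,5,6,7,8,9,10} 10
  9 to go: {0,2,4,5,6,7,8,9,10} 30  {1,3,4,5,6,7,8,9,10} 10  {2,3,4,5,6,7,8,9,10} 30
  if 0:q drops first: 40 orders
  if 1:p drops first: 60 orders
heap linearizations: 100

100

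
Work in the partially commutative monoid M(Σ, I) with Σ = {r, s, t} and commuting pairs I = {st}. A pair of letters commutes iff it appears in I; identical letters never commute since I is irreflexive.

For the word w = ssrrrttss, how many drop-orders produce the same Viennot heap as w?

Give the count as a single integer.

0(s) covers ∅
1(s) covers 0:s
2(r) covers 1:s
3(r) covers 2:r
4(r) covers 3:r
5(t) covers 4:r
6(t) covers 5:t
7(s) covers 4:r
8(s) covers 7:s
floor of heap: 0:s
completions by unplaced set U, small U first (add the entries for U minus each lowest piece of U):
  |U|=1: {6}:1  {8}:1
  |U|=2: {5,6}:1  {6,8}:2  {7,8}:1
  |U|=3: {5,6,8}:3  {6,7,8}:3
  |U|=4: {5,6,7,8}:6
  |U|=5: {4,5,6,7,8}:6
  |U|=6: {3,4,5,6,7,8}:6
  |U|=7: {2,3,4,5,6,7,8}:6
  start at 0(s): 6

6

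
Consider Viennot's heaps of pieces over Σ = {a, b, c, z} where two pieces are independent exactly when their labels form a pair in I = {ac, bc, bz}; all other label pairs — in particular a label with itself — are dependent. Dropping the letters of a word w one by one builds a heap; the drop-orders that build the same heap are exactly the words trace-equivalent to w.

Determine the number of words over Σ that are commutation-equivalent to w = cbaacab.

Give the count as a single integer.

21

drop 0:c onto floor
drop 1:b onto floor
drop 2:a onto {1:b}
drop 3:a onto {2:a}
drop 4:c onto {0:c}
drop 5:a onto {3:a}
drop 6:b onto {5:a}
ground layer = {0:c, 1:b}
drop-orders for the pieces not yet dropped (sum over which currently-grounded one goes next):
  1 to go: {4} 1  {6} 1
  2 to go: {0,4} 1  {4,6} 2  {5,6} 1
  3 to go: {0,4,6} 3  {3,5,6} 1  {4,5,6} 3
  4 to go: {0,4,5,6} 6  {2,3,5,6} 1  {3,4,5,6} 4
  5 to go: {0,3,4,5,6} 10  {1,2,3,5,6} 1  {2,3,4,5,6} 5
  if 0:c drops first: 6 orders
  if 1:b drops first: 15 orders
heap linearizations: 21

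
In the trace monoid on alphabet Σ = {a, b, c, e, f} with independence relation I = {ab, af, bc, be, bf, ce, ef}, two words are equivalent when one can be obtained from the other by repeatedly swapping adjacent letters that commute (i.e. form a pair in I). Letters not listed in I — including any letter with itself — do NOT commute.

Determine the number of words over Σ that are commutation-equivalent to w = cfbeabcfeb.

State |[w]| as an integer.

drop 0:c onto floor
drop 1:f onto {0:c}
drop 2:b onto floor
drop 3:e onto floor
drop 4:a onto {0:c, 3:e}
drop 5:b onto {2:b}
drop 6:c onto {1:f, 4:a}
drop 7:f onto {6:c}
drop 8:e onto {4:a}
drop 9:b onto {5:b}
ground layer = {0:c, 2:b, 3:e}
drop-orders for the pieces not yet dropped (sum over which currently-grounded one goes next):
  1 to go: {7} 1  {8} 1  {9} 1
  2 to go: {5,9} 1  {6,7} 1  {7,8} 2  {7,9} 2  {8,9} 2
  3 to go: {1,6,7} 1  {2,5,9} 1  {5,7,9} 3  {5,8,9} 3  {6,7,8} 3  {6,7,9} 3  {7,8,9} 6
  4 to go: {1,6,7,8} 4  {1,6,7,9} 4  {2,5,7,9} 4  {2,5,8,9} 4  {4,6,7,8} 3  {5,6,7,9} 6  {5,7,8,9} 12  {6,7,8,9} 12
  5 to go: {1,4,6,7,8} 7  {1,5,6,7,9} 10  {1,6,7,8,9} 20  {2,5,6,7,9} 10  {2,5,7,8,9} 20  {3,4,6,7,8} 3  {4,6,7,8,9} 15  {5,6,7,8,9} 30
  6 to go: {0,1,4,6,7,8} 7  {1,2,5,6,7,9} 20  {1,3,4,6,7,8} 10  {1,4,6,7,8,9} 42  {1,5,6,7,8,9} 60  {2,5,6,7,8,9} 60  {3,4,6,7,8,9} 18  {4,5,6,7,8,9} 45
  7 to go: {0,1,3,4,6,7,8} 17  {0,1,4,6,7,8,9} 49  {1,2,5,6,7,8,9} 140  {1,3,4,6,7,8,9} 70  {1,4,5,6,7,8,9} 147  {2,4,5,6,7,8,9} 105  {3,4,5,6,7,8,9} 63
  8 to go: {0,1,3,4,6,7,8,9} 136  {0,1,4,5,6,7,8,9} 196  {1,2,4,5,6,7,8,9} 392  {1,3,4,5,6,7,8,9} 280  {2,3,4,5,6,7,8,9} 168
  if 0:c drops first: 840 orders
  if 2:b drops first: 612 orders
  if 3:e drops first: 588 orders
heap linearizations: 2040

2040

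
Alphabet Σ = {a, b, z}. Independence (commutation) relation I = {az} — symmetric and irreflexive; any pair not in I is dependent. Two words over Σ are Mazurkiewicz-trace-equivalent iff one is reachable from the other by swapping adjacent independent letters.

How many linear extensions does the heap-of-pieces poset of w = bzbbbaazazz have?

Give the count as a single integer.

piece 0:b — minimal
piece 1:z rests on {0:b}
piece 2:b rests on {1:z}
piece 3:b rests on {2:b}
piece 4:b rests on {3:b}
piece 5:a rests on {4:b}
piece 6:a rests on {5:a}
piece 7:z rests on {4:b}
piece 8:a rests on {6:a}
piece 9:z rests on {7:z}
piece 10:z rests on {9:z}
minimal pieces: {0:b}
ways to finish when only these pieces remain (= sum over removing one remaining piece with nothing left below it):
  1 left: {8}→1  {10}→1
  2 left: {6,8}→1  {8,10}→2  {9,10}→1
  3 left: {5,6,8}→1  {6,8,10}→3  {7,9,10}→1  {8,9,10}→3
  4 left: {5,6,8,10}→4  {6,8,9,10}→6  {7,8,9,10}→4
  5 left: {5,6,8,9,10}→10  {6,7,8,9,10}→10
  6 left: {5,6,7,8,9,10}→20
  7 left: {4,5,6,7,8,9,10}→20
  8 left: {3,4,5,6,7,8,9,10}→20
  9 left: {2,3,4,5,6,7,8,9,10}→20
  placing 0:b first → 20 extensions

20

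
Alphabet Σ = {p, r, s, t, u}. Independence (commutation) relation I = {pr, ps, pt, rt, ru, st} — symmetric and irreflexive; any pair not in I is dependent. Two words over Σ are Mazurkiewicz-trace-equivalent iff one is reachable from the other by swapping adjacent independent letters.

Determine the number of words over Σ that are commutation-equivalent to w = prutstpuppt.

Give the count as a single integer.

162

#0=p has no predecessor
#1=r has no predecessor
#2=u depends on [0:p]
#3=t depends on [2:u]
#4=s depends on [1:r, 2:u]
#5=t depends on [3:t]
#6=p depends on [2:u]
#7=u depends on [4:s, 5:t, 6:p]
#8=p depends on [7:u]
#9=p depends on [8:p]
#10=t depends on [7:u]
sources: [0:p, 1:r]
N(rest) = Σ N(rest − s) over sources s of rest; N(one piece) = 1:
  size 1 → [9]=1  [10]=1
  size 2 → [8,9]=1  [9,10]=2
  size 3 → [8,9,10]=3
  size 4 → [7,8,9,10]=3
  size 5 → [4,7,8,9,10]=3  [5,7,8,9,10]=3  [6,7,8,9,10]=3
  size 6 → [1,4,7,8,9,10]=3  [3,5,7,8,9,10]=3  [4,5,7,8,9,10]=6  [4,6,7,8,9,10]=6  [5,6,7,8,9,10]=6
  size 7 → [1,4,5,7,8,9,10]=9  [1,4,6,7,8,9,10]=9  [3,4,5,7,8,9,10]=9  [3,5,6,7,8,9,10]=9  [4,5,6,7,8,9,10]=18
  size 8 → [1,3,4,5,7,8,9,10]=18  [1,4,5,6,7,8,9,10]=36  [3,4,5,6,7,8,9,10]=36
  size 9 → [1,3,4,5,6,7,8,9,10]=90  [2,3,4,5,6,7,8,9,10]=36
  first=0(p) contributes 126
  first=1(r) contributes 36
|[w]| = 162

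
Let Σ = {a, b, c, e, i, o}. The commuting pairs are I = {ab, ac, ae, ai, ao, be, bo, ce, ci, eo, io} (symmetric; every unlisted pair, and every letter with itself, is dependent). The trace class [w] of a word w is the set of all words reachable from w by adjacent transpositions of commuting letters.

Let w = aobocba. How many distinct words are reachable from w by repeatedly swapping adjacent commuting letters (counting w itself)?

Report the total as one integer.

#0=a has no predecessor
#1=o has no predecessor
#2=b has no predecessor
#3=o depends on [1:o]
#4=c depends on [2:b, 3:o]
#5=b depends on [4:c]
#6=a depends on [0:a]
sources: [0:a, 1:o, 2:b]
N(rest) = Σ N(rest − s) over sources s of rest; N(one piece) = 1:
  size 1 → [5]=1  [6]=1
  size 2 → [0,6]=1  [4,5]=1  [5,6]=2
  size 3 → [0,5,6]=3  [2,4,5]=1  [3,4,5]=1  [4,5,6]=3
  size 4 → [0,4,5,6]=6  [1,3,4,5]=1  [2,3,4,5]=2  [2,4,5,6]=4  [3,4,5,6]=4
  size 5 → [0,2,4,5,6]=10  [0,3,4,5,6]=10  [1,2,3,4,5]=3  [1,3,4,5,6]=5  [2,3,4,5,6]=10
  first=0(a) contributes 18
  first=1(o) contributes 30
  first=2(b) contributes 15
|[w]| = 63

63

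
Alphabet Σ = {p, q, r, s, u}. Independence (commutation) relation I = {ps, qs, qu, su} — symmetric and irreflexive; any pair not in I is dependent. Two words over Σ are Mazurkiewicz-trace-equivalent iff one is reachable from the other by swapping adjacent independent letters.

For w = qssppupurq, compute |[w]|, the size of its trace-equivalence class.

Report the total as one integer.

28

#0=q has no predecessor
#1=s has no predecessor
#2=s depends on [1:s]
#3=p depends on [0:q]
#4=p depends on [3:p]
#5=u depends on [4:p]
#6=p depends on [5:u]
#7=u depends on [6:p]
#8=r depends on [2:s, 7:u]
#9=q depends on [8:r]
sources: [0:q, 1:s]
N(rest) = Σ N(rest − s) over sources s of rest; N(one piece) = 1:
  size 1 → [9]=1
  size 2 → [8,9]=1
  size 3 → [2,8,9]=1  [7,8,9]=1
  size 4 → [1,2,8,9]=1  [2,7,8,9]=2  [6,7,8,9]=1
  size 5 → [1,2,7,8,9]=3  [2,6,7,8,9]=3  [5,6,7,8,9]=1
  size 6 → [1,2,6,7,8,9]=6  [2,5,6,7,8,9]=4  [4,5,6,7,8,9]=1
  size 7 → [1,2,5,6,7,8,9]=10  [2,4,5,6,7,8,9]=5  [3,4,5,6,7,8,9]=1
  size 8 → [0,3,4,5,6,7,8,9]=1  [1,2,4,5,6,7,8,9]=15  [2,3,4,5,6,7,8,9]=6
  first=0(q) contributes 21
  first=1(s) contributes 7
|[w]| = 28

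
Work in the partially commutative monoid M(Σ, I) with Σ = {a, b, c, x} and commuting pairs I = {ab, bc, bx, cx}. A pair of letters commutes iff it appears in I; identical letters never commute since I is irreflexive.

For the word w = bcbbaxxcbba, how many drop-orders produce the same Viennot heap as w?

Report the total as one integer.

piece 0:b — minimal
piece 1:c — minimal
piece 2:b rests on {0:b}
piece 3:b rests on {2:b}
piece 4:a rests on {1:c}
piece 5:x rests on {4:a}
piece 6:x rests on {5:x}
piece 7:c rests on {4:a}
piece 8:b rests on {3:b}
piece 9:b rests on {8:b}
piece 10:a rests on {6:x, 7:c}
minimal pieces: {0:b, 1:c}
ways to finish when only these pieces remain (= sum over removing one remaining piece with nothing left below it):
  1 left: {9}→1  {10}→1
  2 left: {6,10}→1  {7,10}→1  {8,9}→1  {9,10}→2
  3 left: {3,8,9}→1  {5,6,10}→1  {6,7,10}→2  {6,9,10}→3  {7,9,10}→3  {8,9,10}→3
  4 left: {2,3,8,9}→1  {3,8,9,10}→4  {5,6,7,10}→3  {5,6,9,10}→4  {6,7,9,10}→8  {6,8,9,10}→6  {7,8,9,10}→6
  5 left: {0,2,3,8,9}→1  {2,3,8,9,10}→5  {3,6,8,9,10}→10  {3,7,8,9,10}→10  {4,5,6,7,10}→3  {5,6,7,9,10}→15  {5,6,8,9,10}→10  {6,7,8,9,10}→20
  6 left: {0,2,3,8,9,10}→6  {1,4,5,6,7,10}→3  {2,3,6,8,9,10}→15  {2,3,7,8,9,10}→15  {3,5,6,8,9,10}→20  {3,6,7,8,9,10}→40  {4,5,6,7,9,10}→18  {5,6,7,8,9,10}→45
  7 left: {0,2,3,6,8,9,10}→21  {0,2,3,7,8,9,10}→21  {1,4,5,6,7,9,10}→21  {2,3,5,6,8,9,10}→35  {2,3,6,7,8,9,10}→70  {3,5,6,7,8,9,10}→105  {4,5,6,7,8,9,10}→63
  8 left: {0,2,3,5,6,8,9,10}→56  {0,2,3,6,7,8,9,10}→112  {1,4,5,6,7,8,9,10}→84  {2,3,5,6,7,8,9,10}→210  {3,4,5,6,7,8,9,10}→168
  9 left: {0,2,3,5,6,7,8,9,10}→378  {1,3,4,5,6,7,8,9,10}→252  {2,3,4,5,6,7,8,9,10}→378
  placing 0:b first → 630 extensions
  placing 1:c first → 756 extensions
total linear extensions = 1386

1386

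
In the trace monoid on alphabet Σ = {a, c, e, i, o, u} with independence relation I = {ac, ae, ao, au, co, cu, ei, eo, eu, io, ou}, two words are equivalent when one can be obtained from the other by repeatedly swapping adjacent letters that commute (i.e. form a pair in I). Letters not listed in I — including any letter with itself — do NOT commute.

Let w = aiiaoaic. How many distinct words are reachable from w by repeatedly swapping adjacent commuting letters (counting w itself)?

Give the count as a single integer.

8

piece 0:a — minimal
piece 1:i rests on {0:a}
piece 2:i rests on {1:i}
piece 3:a rests on {2:i}
piece 4:o — minimal
piece 5:a rests on {3:a}
piece 6:i rests on {5:a}
piece 7:c rests on {6:i}
minimal pieces: {0:a, 4:o}
ways to finish when only these pieces remain (= sum over removing one remaining piece with nothing left below it):
  1 left: {4}→1  {7}→1
  2 left: {4,7}→2  {6,7}→1
  3 left: {4,6,7}→3  {5,6,7}→1
  4 left: {3,5,6,7}→1  {4,5,6,7}→4
  5 left: {2,3,5,6,7}→1  {3,4,5,6,7}→5
  6 left: {1,2,3,5,6,7}→1  {2,3,4,5,6,7}→6
  placing 0:a first → 7 extensions
  placing 4:o first → 1 extensions
total linear extensions = 8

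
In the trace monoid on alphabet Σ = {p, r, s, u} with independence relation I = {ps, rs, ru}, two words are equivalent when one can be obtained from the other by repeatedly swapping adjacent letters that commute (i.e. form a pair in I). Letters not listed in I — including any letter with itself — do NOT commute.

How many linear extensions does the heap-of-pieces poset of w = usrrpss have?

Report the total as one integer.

piece 0:u — minimal
piece 1:s rests on {0:u}
piece 2:r — minimal
piece 3:r rests on {2:r}
piece 4:p rests on {0:u, 3:r}
piece 5:s rests on {1:s}
piece 6:s rests on {5:s}
minimal pieces: {0:u, 2:r}
ways to finish when only these pieces remain (= sum over removing one remaining piece with nothing left below it):
  1 left: {4}→1  {6}→1
  2 left: {3,4}→1  {4,6}→2  {5,6}→1
  3 left: {1,5,6}→1  {2,3,4}→1  {3,4,6}→3  {4,5,6}→3
  4 left: {1,4,5,6}→4  {2,3,4,6}→4  {3,4,5,6}→6
  5 left: {0,1,4,5,6}→4  {1,3,4,5,6}→10  {2,3,4,5,6}→10
  placing 0:u first → 20 extensions
  placing 2:r first → 14 extensions
total linear extensions = 34

34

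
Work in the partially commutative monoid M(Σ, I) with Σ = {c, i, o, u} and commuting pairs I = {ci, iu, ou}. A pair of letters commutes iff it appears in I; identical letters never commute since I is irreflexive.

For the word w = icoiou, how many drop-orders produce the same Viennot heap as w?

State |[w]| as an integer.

9

drop 0:i onto floor
drop 1:c onto floor
drop 2:o onto {0:i, 1:c}
drop 3:i onto {2:o}
drop 4:o onto {3:i}
drop 5:u onto {1:c}
ground layer = {0:i, 1:c}
drop-orders for the pieces not yet dropped (sum over which currently-grounded one goes next):
  1 to go: {4} 1  {5} 1
  2 to go: {3,4} 1  {4,5} 2
  3 to go: {2,3,4} 1  {3,4,5} 3
  4 to go: {0,2,3,4} 1  {2,3,4,5} 4
  if 0:i drops first: 4 orders
  if 1:c drops first: 5 orders
heap linearizations: 9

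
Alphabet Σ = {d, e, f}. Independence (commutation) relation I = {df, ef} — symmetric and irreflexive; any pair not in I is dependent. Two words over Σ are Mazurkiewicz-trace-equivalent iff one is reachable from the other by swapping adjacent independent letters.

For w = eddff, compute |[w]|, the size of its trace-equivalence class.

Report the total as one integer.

drop 0:e onto floor
drop 1:d onto {0:e}
drop 2:d onto {1:d}
drop 3:f onto floor
drop 4:f onto {3:f}
ground layer = {0:e, 3:f}
drop-orders for the pieces not yet dropped (sum over which currently-grounded one goes next):
  1 to go: {2} 1  {4} 1
  2 to go: {1,2} 1  {2,4} 2  {3,4} 1
  3 to go: {0,1,2} 1  {1,2,4} 3  {2,3,4} 3
  if 0:e drops first: 6 orders
  if 3:f drops first: 4 orders
heap linearizations: 10

10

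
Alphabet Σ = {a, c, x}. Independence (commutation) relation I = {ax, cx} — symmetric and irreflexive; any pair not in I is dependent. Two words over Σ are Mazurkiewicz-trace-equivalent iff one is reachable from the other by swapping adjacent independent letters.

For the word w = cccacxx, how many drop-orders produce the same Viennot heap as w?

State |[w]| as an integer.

21

0(c) covers ∅
1(c) covers 0:c
2(c) covers 1:c
3(a) covers 2:c
4(c) covers 3:a
5(x) covers ∅
6(x) covers 5:x
floor of heap: 0:c, 5:x
completions by unplaced set U, small U first (add the entries for U minus each lowest piece of U):
  |U|=1: {4}:1  {6}:1
  |U|=2: {3,4}:1  {4,6}:2  {5,6}:1
  |U|=3: {2,3,4}:1  {3,4,6}:3  {4,5,6}:3
  |U|=4: {1,2,3,4}:1  {2,3,4,6}:4  {3,4,5,6}:6
  |U|=5: {0,1,2,3,4}:1  {1,2,3,4,6}:5  {2,3,4,5,6}:10
  start at 0(c): 15
  start at 5(x): 6
sum over floor = 21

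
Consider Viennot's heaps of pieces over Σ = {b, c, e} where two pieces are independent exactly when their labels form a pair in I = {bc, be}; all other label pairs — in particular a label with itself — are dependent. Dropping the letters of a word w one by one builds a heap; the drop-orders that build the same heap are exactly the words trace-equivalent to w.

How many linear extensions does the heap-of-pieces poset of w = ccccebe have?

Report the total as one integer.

0(c) covers ∅
1(c) covers 0:c
2(c) covers 1:c
3(c) covers 2:c
4(e) covers 3:c
5(b) covers ∅
6(e) covers 4:e
floor of heap: 0:c, 5:b
completions by unplaced set U, small U first (add the entries for U minus each lowest piece of U):
  |U|=1: {5}:1  {6}:1
  |U|=2: {4,6}:1  {5,6}:2
  |U|=3: {3,4,6}:1  {4,5,6}:3
  |U|=4: {2,3,4,6}:1  {3,4,5,6}:4
  |U|=5: {1,2,3,4,6}:1  {2,3,4,5,6}:5
  start at 0(c): 6
  start at 5(b): 1
sum over floor = 7

7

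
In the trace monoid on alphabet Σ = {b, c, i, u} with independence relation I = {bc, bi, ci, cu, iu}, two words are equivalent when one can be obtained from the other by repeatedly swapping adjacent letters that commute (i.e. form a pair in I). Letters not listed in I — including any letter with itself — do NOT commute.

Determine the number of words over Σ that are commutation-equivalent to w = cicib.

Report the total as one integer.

#0=c has no predecessor
#1=i has no predecessor
#2=c depends on [0:c]
#3=i depends on [1:i]
#4=b has no predecessor
sources: [0:c, 1:i, 4:b]
N(rest) = Σ N(rest − s) over sources s of rest; N(one piece) = 1:
  size 1 → [2]=1  [3]=1  [4]=1
  size 2 → [0,2]=1  [1,3]=1  [2,3]=2  [2,4]=2  [3,4]=2
  size 3 → [0,2,3]=3  [0,2,4]=3  [1,2,3]=3  [1,3,4]=3  [2,3,4]=6
  first=0(c) contributes 12
  first=1(i) contributes 12
  first=4(b) contributes 6
|[w]| = 30

30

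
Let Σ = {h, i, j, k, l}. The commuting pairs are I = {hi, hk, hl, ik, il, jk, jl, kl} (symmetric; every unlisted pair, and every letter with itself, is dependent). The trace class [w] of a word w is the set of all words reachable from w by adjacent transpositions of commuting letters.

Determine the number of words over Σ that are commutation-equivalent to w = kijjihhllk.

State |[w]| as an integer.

#0=k has no predecessor
#1=i has no predecessor
#2=j depends on [1:i]
#3=j depends on [2:j]
#4=i depends on [3:j]
#5=h depends on [3:j]
#6=h depends on [5:h]
#7=l has no predecessor
#8=l depends on [7:l]
#9=k depends on [0:k]
sources: [0:k, 1:i, 7:l]
N(rest) = Σ N(rest − s) over sources s of rest; N(one piece) = 1:
  size 1 → [4]=1  [6]=1  [8]=1  [9]=1
  size 2 → [0,9]=1  [4,6]=2  [4,8]=2  [4,9]=2  [5,6]=1  [6,8]=2  [6,9]=2  [7,8]=1  [8,9]=2
  size 3 → [0,4,9]=3  [0,6,9]=3  [0,8,9]=3  [4,5,6]=3  [4,6,8]=6  [4,6,9]=6  [4,7,8]=3  [4,8,9]=6  [5,6,8]=3  [5,6,9]=3  [6,7,8]=3  [6,8,9]=6  [7,8,9]=3
  size 4 → [0,4,6,9]=12  [0,4,8,9]=12  [0,5,6,9]=6  [0,6,8,9]=12  [0,7,8,9]=6  [3,4,5,6]=3  [4,5,6,8]=12  [4,5,6,9]=12  [4,6,7,8]=12  [4,6,8,9]=24  [4,7,8,9]=12  [5,6,7,8]=6  [5,6,8,9]=12  [6,7,8,9]=12
  size 5 → [0,4,5,6,9]=30  [0,4,6,8,9]=60  [0,4,7,8,9]=30  [0,5,6,8,9]=30  [0,6,7,8,9]=30  [2,3,4,5,6]=3  [3,4,5,6,8]=15  [3,4,5,6,9]=15  [4,5,6,7,8]=30  [4,5,6,8,9]=60  [4,6,7,8,9]=60  [5,6,7,8,9]=30
  size 6 → [0,3,4,5,6,9]=45  [0,4,5,6,8,9]=180  [0,4,6,7,8,9]=180  [0,5,6,7,8,9]=90  [1,2,3,4,5,6]=3  [2,3,4,5,6,8]=18  [2,3,4,5,6,9]=18  [3,4,5,6,7,8]=45  [3,4,5,6,8,9]=90  [4,5,6,7,8,9]=180
  size 7 → [0,2,3,4,5,6,9]=63  [0,3,4,5,6,8,9]=315  [0,4,5,6,7,8,9]=630  [1,2,3,4,5,6,8]=21  [1,2,3,4,5,6,9]=21  [2,3,4,5,6,7,8]=63  [2,3,4,5,6,8,9]=126  [3,4,5,6,7,8,9]=315
  size 8 → [0,1,2,3,4,5,6,9]=84  [0,2,3,4,5,6,8,9]=504  [0,3,4,5,6,7,8,9]=1260  [1,2,3,4,5,6,7,8]=84  [1,2,3,4,5,6,8,9]=168  [2,3,4,5,6,7,8,9]=504
  first=0(k) contributes 756
  first=1(i) contributes 2268
  first=7(l) contributes 756
|[w]| = 3780

3780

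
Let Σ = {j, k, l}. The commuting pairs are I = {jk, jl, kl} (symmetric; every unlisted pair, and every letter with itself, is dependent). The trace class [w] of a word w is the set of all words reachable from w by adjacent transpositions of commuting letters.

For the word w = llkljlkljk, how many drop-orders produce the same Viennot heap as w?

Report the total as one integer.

2520

#0=l has no predecessor
#1=l depends on [0:l]
#2=k has no predecessor
#3=l depends on [1:l]
#4=j has no predecessor
#5=l depends on [3:l]
#6=k depends on [2:k]
#7=l depends on [5:l]
#8=j depends on [4:j]
#9=k depends on [6:k]
sources: [0:l, 2:k, 4:j]
N(rest) = Σ N(rest − s) over sources s of rest; N(one piece) = 1:
  size 1 → [7]=1  [8]=1  [9]=1
  size 2 → [4,8]=1  [5,7]=1  [6,9]=1  [7,8]=2  [7,9]=2  [8,9]=2
  size 3 → [2,6,9]=1  [3,5,7]=1  [4,7,8]=3  [4,8,9]=3  [5,7,8]=3  [5,7,9]=3  [6,7,9]=3  [6,8,9]=3  [7,8,9]=6
  size 4 → [1,3,5,7]=1  [2,6,7,9]=4  [2,6,8,9]=4  [3,5,7,8]=4  [3,5,7,9]=4  [4,5,7,8]=6  [4,6,8,9]=6  [4,7,8,9]=12  [5,6,7,9]=6  [5,7,8,9]=12  [6,7,8,9]=12
  size 5 → [0,1,3,5,7]=1  [1,3,5,7,8]=5  [1,3,5,7,9]=5  [2,4,6,8,9]=10  [2,5,6,7,9]=10  [2,6,7,8,9]=20  [3,4,5,7,8]=10  [3,5,6,7,9]=10  [3,5,7,8,9]=20  [4,5,7,8,9]=30  [4,6,7,8,9]=30  [5,6,7,8,9]=30
  size 6 → [0,1,3,5,7,8]=6  [0,1,3,5,7,9]=6  [1,3,4,5,7,8]=15  [1,3,5,6,7,9]=15  [1,3,5,7,8,9]=30  [2,3,5,6,7,9]=20  [2,4,6,7,8,9]=60  [2,5,6,7,8,9]=60  [3,4,5,7,8,9]=60  [3,5,6,7,8,9]=60  [4,5,6,7,8,9]=90
  size 7 → [0,1,3,4,5,7,8]=21  [0,1,3,5,6,7,9]=21  [0,1,3,5,7,8,9]=42  [1,2,3,5,6,7,9]=35  [1,3,4,5,7,8,9]=105  [1,3,5,6,7,8,9]=105  [2,3,5,6,7,8,9]=140  [2,4,5,6,7,8,9]=210  [3,4,5,6,7,8,9]=210
  size 8 → [0,1,2,3,5,6,7,9]=56  [0,1,3,4,5,7,8,9]=168  [0,1,3,5,6,7,8,9]=168  [1,2,3,5,6,7,8,9]=280  [1,3,4,5,6,7,8,9]=420  [2,3,4,5,6,7,8,9]=560
  first=0(l) contributes 1260
  first=2(k) contributes 756
  first=4(j) contributes 504
|[w]| = 2520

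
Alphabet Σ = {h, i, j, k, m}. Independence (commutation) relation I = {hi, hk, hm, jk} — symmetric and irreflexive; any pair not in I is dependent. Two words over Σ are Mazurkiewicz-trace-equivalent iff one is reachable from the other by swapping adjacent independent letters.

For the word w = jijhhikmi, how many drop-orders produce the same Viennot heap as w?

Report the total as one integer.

15

0(j) covers ∅
1(i) covers 0:j
2(j) covers 1:i
3(h) covers 2:j
4(h) covers 3:h
5(i) covers 2:j
6(k) covers 5:i
7(m) covers 6:k
8(i) covers 7:m
floor of heap: 0:j
completions by unplaced set U, small U first (add the entries for U minus each lowest piece of U):
  |U|=1: {4}:1  {8}:1
  |U|=2: {3,4}:1  {4,8}:2  {7,8}:1
  |U|=3: {3,4,8}:3  {4,7,8}:3  {6,7,8}:1
  |U|=4: {3,4,7,8}:6  {4,6,7,8}:4  {5,6,7,8}:1
  |U|=5: {3,4,6,7,8}:10  {4,5,6,7,8}:5
  |U|=6: {3,4,5,6,7,8}:15
  |U|=7: {2,3,4,5,6,7,8}:15
  start at 0(j): 15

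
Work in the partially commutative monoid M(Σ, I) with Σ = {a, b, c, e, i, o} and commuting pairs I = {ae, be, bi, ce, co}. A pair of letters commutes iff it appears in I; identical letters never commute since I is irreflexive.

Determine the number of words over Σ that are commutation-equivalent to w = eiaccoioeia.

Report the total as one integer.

3

#0=e has no predecessor
#1=i depends on [0:e]
#2=a depends on [1:i]
#3=c depends on [2:a]
#4=c depends on [3:c]
#5=o depends on [2:a]
#6=i depends on [4:c, 5:o]
#7=o depends on [6:i]
#8=e depends on [7:o]
#9=i depends on [8:e]
#10=a depends on [9:i]
sources: [0:e]
N(rest) = Σ N(rest − s) over sources s of rest; N(one piece) = 1:
  size 1 → [10]=1
  size 2 → [9,10]=1
  size 3 → [8,9,10]=1
  size 4 → [7,8,9,10]=1
  size 5 → [6,7,8,9,10]=1
  size 6 → [4,6,7,8,9,10]=1  [5,6,7,8,9,10]=1
  size 7 → [3,4,6,7,8,9,10]=1  [4,5,6,7,8,9,10]=2
  size 8 → [3,4,5,6,7,8,9,10]=3
  size 9 → [2,3,4,5,6,7,8,9,10]=3
  first=0(e) contributes 3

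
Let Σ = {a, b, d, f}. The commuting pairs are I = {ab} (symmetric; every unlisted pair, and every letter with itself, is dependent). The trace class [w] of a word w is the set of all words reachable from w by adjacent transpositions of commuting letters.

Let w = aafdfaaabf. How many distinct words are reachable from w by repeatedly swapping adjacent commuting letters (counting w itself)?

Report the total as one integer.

#0=a has no predecessor
#1=a depends on [0:a]
#2=f depends on [1:a]
#3=d depends on [2:f]
#4=f depends on [3:d]
#5=a depends on [4:f]
#6=a depends on [5:a]
#7=a depends on [6:a]
#8=b depends on [4:f]
#9=f depends on [7:a, 8:b]
sources: [0:a]
N(rest) = Σ N(rest − s) over sources s of rest; N(one piece) = 1:
  size 1 → [9]=1
  size 2 → [7,9]=1  [8,9]=1
  size 3 → [6,7,9]=1  [7,8,9]=2
  size 4 → [5,6,7,9]=1  [6,7,8,9]=3
  size 5 → [5,6,7,8,9]=4
  size 6 → [4,5,6,7,8,9]=4
  size 7 → [3,4,5,6,7,8,9]=4
  size 8 → [2,3,4,5,6,7,8,9]=4
  first=0(a) contributes 4

4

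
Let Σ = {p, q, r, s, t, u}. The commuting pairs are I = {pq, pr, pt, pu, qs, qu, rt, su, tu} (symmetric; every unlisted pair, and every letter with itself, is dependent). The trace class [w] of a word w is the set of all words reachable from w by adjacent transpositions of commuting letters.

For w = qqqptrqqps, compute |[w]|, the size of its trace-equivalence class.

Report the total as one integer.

170

drop 0:q onto floor
drop 1:q onto {0:q}
drop 2:q onto {1:q}
drop 3:p onto floor
drop 4:t onto {2:q}
drop 5:r onto {2:q}
drop 6:q onto {4:t, 5:r}
drop 7:q onto {6:q}
drop 8:p onto {3:p}
drop 9:s onto {4:t, 5:r, 8:p}
ground layer = {0:q, 3:p}
drop-orders for the pieces not yet dropped (sum over which currently-grounded one goes next):
  1 to go: {7} 1  {9} 1
  2 to go: {6,7} 1  {7,9} 2  {8,9} 1
  3 to go: {3,8,9} 1  {6,7,9} 3  {7,8,9} 3
  4 to go: {3,7,8,9} 4  {4,6,7,9} 3  {5,6,7,9} 3  {6,7,8,9} 6
  5 to go: {3,6,7,8,9} 10  {4,5,6,7,9} 6  {4,6,7,8,9} 9  {5,6,7,8,9} 9
  6 to go: {2,4,5,6,7,9} 6  {3,4,6,7,8,9} 19  {3,5,6,7,8,9} 19  {4,5,6,7,8,9} 24
  7 to go: {1,2,4,5,6,7,9} 6  {2,4,5,6,7,8,9} 30  {3,4,5,6,7,8,9} 62
  8 to go: {0,1,2,4,5,6,7,9} 6  {1,2,4,5,6,7,8,9} 36  {2,3,4,5,6,7,8,9} 92
  if 0:q drops first: 128 orders
  if 3:p drops first: 42 orders
heap linearizations: 170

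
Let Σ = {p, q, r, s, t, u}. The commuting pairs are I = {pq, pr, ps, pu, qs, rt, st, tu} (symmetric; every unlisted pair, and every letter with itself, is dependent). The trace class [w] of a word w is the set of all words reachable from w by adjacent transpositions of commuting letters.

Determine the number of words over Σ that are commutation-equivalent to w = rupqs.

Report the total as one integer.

10

drop 0:r onto floor
drop 1:u onto {0:r}
drop 2:p onto floor
drop 3:q onto {1:u}
drop 4:s onto {1:u}
ground layer = {0:r, 2:p}
drop-orders for the pieces not yet dropped (sum over which currently-grounded one goes next):
  1 to go: {2} 1  {3} 1  {4} 1
  2 to go: {2,3} 2  {2,4} 2  {3,4} 2
  3 to go: {1,3,4} 2  {2,3,4} 6
  if 0:r drops first: 8 orders
  if 2:p drops first: 2 orders
heap linearizations: 10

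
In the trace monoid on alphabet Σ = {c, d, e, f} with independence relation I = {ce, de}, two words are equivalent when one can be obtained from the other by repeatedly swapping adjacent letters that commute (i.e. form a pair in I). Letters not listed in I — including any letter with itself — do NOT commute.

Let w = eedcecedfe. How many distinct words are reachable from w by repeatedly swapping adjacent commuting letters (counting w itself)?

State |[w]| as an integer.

#0=e has no predecessor
#1=e depends on [0:e]
#2=d has no predecessor
#3=c depends on [2:d]
#4=e depends on [1:e]
#5=c depends on [3:c]
#6=e depends on [4:e]
#7=d depends on [5:c]
#8=f depends on [6:e, 7:d]
#9=e depends on [8:f]
sources: [0:e, 2:d]
N(rest) = Σ N(rest − s) over sources s of rest; N(one piece) = 1:
  size 1 → [9]=1
  size 2 → [8,9]=1
  size 3 → [6,8,9]=1  [7,8,9]=1
  size 4 → [4,6,8,9]=1  [5,7,8,9]=1  [6,7,8,9]=2
  size 5 → [1,4,6,8,9]=1  [3,5,7,8,9]=1  [4,6,7,8,9]=3  [5,6,7,8,9]=3
  size 6 → [0,1,4,6,8,9]=1  [1,4,6,7,8,9]=4  [2,3,5,7,8,9]=1  [3,5,6,7,8,9]=4  [4,5,6,7,8,9]=6
  size 7 → [0,1,4,6,7,8,9]=5  [1,4,5,6,7,8,9]=10  [2,3,5,6,7,8,9]=5  [3,4,5,6,7,8,9]=10
  size 8 → [0,1,4,5,6,7,8,9]=15  [1,3,4,5,6,7,8,9]=20  [2,3,4,5,6,7,8,9]=15
  first=0(e) contributes 35
  first=2(d) contributes 35
|[w]| = 70

70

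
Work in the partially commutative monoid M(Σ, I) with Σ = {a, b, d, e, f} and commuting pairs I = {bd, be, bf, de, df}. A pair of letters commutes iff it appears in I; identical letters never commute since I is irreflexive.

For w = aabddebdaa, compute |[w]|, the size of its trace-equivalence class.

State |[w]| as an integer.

60

0(a) covers ∅
1(a) covers 0:a
2(b) covers 1:a
3(d) covers 1:a
4(d) covers 3:d
5(e) covers 1:a
6(b) covers 2:b
7(d) covers 4:d
8(a) covers 5:e, 6:b, 7:d
9(a) covers 8:a
floor of heap: 0:a
completions by unplaced set U, small U first (add the entries for U minus each lowest piece of U):
  |U|=1: {9}:1
  |U|=2: {8,9}:1
  |U|=3: {5,8,9}:1  {6,8,9}:1  {7,8,9}:1
  |U|=4: {2,6,8,9}:1  {4,7,8,9}:1  {5,6,8,9}:2  {5,7,8,9}:2  {6,7,8,9}:2
  |U|=5: {2,5,6,8,9}:3  {2,6,7,8,9}:3  {3,4,7,8,9}:1  {4,5,7,8,9}:3  {4,6,7,8,9}:3  {5,6,7,8,9}:6
  |U|=6: {2,4,6,7,8,9}:6  {2,5,6,7,8,9}:12  {3,4,5,7,8,9}:4  {3,4,6,7,8,9}:4  {4,5,6,7,8,9}:12
  |U|=7: {2,3,4,6,7,8,9}:10  {2,4,5,6,7,8,9}:30  {3,4,5,6,7,8,9}:20
  |U|=8: {2,3,4,5,6,7,8,9}:60
  start at 0(a): 60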